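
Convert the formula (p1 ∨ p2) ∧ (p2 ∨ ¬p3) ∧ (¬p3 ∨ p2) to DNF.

(p1 ∨ p2) ∧ (p2 ∨ ¬p3) ∧ (¬p3 ∨ p2)
= (p1 ∧ p2 ∧ ¬p3) ∨ (p1 ∧ p2 ∧ p2) ∨ (p1 ∧ ¬p3 ∧ ¬p3) ∨ (p1 ∧ ¬p3 ∧ p2) ∨ (p2 ∧ p2 ∧ ¬p3) ∨ (p2 ∧ p2 ∧ p2) ∨ (p2 ∧ ¬p3 ∧ ¬p3) ∨ (p2 ∧ ¬p3 ∧ p2)   [distribute ∧ over ∨]
= (p1 ∧ ¬p3) ∨ p2   [simplify]

(p1 ∧ ¬p3) ∨ p2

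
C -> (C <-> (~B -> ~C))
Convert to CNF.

C -> (C <-> (~B -> ~C))
≡ ~C | (C <-> (~B -> ~C))   (eliminate ->)
≡ ~C | ((C -> (~B -> ~C)) & ((~B -> ~C) -> C))   (eliminate <->)
≡ ~C | ((~C | (~B -> ~C)) & ((~B -> ~C) -> C))   (eliminate ->)
≡ ~C | ((~C | ~~B | ~C) & ((~B -> ~C) -> C))   (eliminate ->)
≡ ~C | ((~C | ~~B | ~C) & (~(~B -> ~C) | C))   (eliminate ->)
≡ ~C | ((~C | ~~B | ~C) & (~(~~B | ~C) | C))   (eliminate ->)
≡ ~C | ((~C | B | ~C) & (~(~~B | ~C) | C))   (double negation)
≡ ~C | ((~C | B | ~C) & ((~~~B & ~~C) | C))   (De Morgan)
≡ ~C | ((~C | B | ~C) & ((~B & ~~C) | C))   (double negation)
≡ ~C | ((~C | B | ~C) & ((~B & C) | C))   (double negation)
≡ (~C | ~C | B | ~C) & (~C | ~B | C) & (~C | C | C)   (distribute | over &)
≡ ~C | B   (simplify)

~C | B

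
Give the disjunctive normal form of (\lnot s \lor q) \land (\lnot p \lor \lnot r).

(\lnot s \land \lnot p) \lor (\lnot s \land \lnot r) \lor (q \land \lnot p) \lor (q \land \lnot r)

(\lnot s \lor q) \land (\lnot p \lor \lnot r)
= (\lnot s \land \lnot p) \lor (\lnot s \land \lnot r) \lor (q \land \lnot p) \lor (q \land \lnot r)   [distribute \land over \lor]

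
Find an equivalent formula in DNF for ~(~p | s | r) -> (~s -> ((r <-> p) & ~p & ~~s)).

~p | s | r

~(~p | s | r) -> (~s -> ((r <-> p) & ~p & ~~s))
≡ ~~(~p | s | r) | (~s -> ((r <-> p) & ~p & ~~s))   (eliminate ->)
≡ ~~(~p | s | r) | ~~s | ((r <-> p) & ~p & ~~s)   (eliminate ->)
≡ ~~(~p | s | r) | ~~s | ((r -> p) & (p -> r) & ~p & ~~s)   (eliminate <->)
≡ ~~(~p | s | r) | ~~s | ((~r | p) & (p -> r) & ~p & ~~s)   (eliminate ->)
≡ ~~(~p | s | r) | ~~s | ((~r | p) & (~p | r) & ~p & ~~s)   (eliminate ->)
≡ ~p | s | r | ~~s | ((~r | p) & (~p | r) & ~p & ~~s)   (double negation)
≡ ~p | s | r | s | ((~r | p) & (~p | r) & ~p & ~~s)   (double negation)
≡ ~p | s | r | s | ((~r | p) & (~p | r) & ~p & s)   (double negation)
≡ ~p | s | r | s | (~r & ~p & ~p & s) | (~r & r & ~p & s) | (p & ~p & ~p & s) | (p & r & ~p & s)   (distribute & over |)
≡ ~p | s | r   (simplify)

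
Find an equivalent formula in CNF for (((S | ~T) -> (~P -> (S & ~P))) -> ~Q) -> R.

(T | P | S | R) & (Q | R)

(((S | ~T) -> (~P -> (S & ~P))) -> ~Q) -> R
≡ ~(((S | ~T) -> (~P -> (S & ~P))) -> ~Q) | R   — eliminate ->
≡ ~(~((S | ~T) -> (~P -> (S & ~P))) | ~Q) | R   — eliminate ->
≡ ~(~(~(S | ~T) | (~P -> (S & ~P))) | ~Q) | R   — eliminate ->
≡ ~(~(~(S | ~T) | ~~P | (S & ~P)) | ~Q) | R   — eliminate ->
≡ (~~(~(S | ~T) | ~~P | (S & ~P)) & ~~Q) | R   — De Morgan
≡ ((~(S | ~T) | ~~P | (S & ~P)) & ~~Q) | R   — double negation
≡ (((~S & ~~T) | ~~P | (S & ~P)) & ~~Q) | R   — De Morgan
≡ (((~S & T) | ~~P | (S & ~P)) & ~~Q) | R   — double negation
≡ (((~S & T) | P | (S & ~P)) & ~~Q) | R   — double negation
≡ (((~S & T) | P | (S & ~P)) & Q) | R   — double negation
≡ (~S | P | S | R) & (~S | P | ~P | R) & (T | P | S | R) & (T | P | ~P | R) & (Q | R)   — distribute | over &
≡ (T | P | S | R) & (Q | R)   — simplify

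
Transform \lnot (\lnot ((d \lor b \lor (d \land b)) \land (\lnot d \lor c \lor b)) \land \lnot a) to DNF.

(d \land c) \lor b \lor a

\lnot (\lnot ((d \lor b \lor (d \land b)) \land (\lnot d \lor c \lor b)) \land \lnot a)
⇔ \lnot \lnot ((d \lor b \lor (d \land b)) \land (\lnot d \lor c \lor b)) \lor \lnot \lnot a   — De Morgan
⇔ ((d \lor b \lor (d \land b)) \land (\lnot d \lor c \lor b)) \lor \lnot \lnot a   — double negation
⇔ ((d \lor b \lor (d \land b)) \land (\lnot d \lor c \lor b)) \lor a   — double negation
⇔ (d \land \lnot d) \lor (d \land c) \lor (d \land b) \lor (b \land \lnot d) \lor (b \land c) \lor (b \land b) \lor (d \land b \land \lnot d) \lor (d \land b \land c) \lor (d \land b \land b) \lor a   — distribute \land over \lor
⇔ (d \land c) \lor b \lor a   — simplify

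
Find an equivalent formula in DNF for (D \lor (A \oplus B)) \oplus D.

(D \lor (A \oplus B)) \oplus D
⇔ ((D \lor (A \oplus B)) \land \lnot D) \lor (\lnot (D \lor (A \oplus B)) \land D)
⇔ ((D \lor (A \land \lnot B) \lor (\lnot A \land B)) \land \lnot D) \lor (\lnot (D \lor (A \oplus B)) \land D)
⇔ ((D \lor (A \land \lnot B) \lor (\lnot A \land B)) \land \lnot D) \lor (\lnot (D \lor (A \land \lnot B) \lor (\lnot A \land B)) \land D)
⇔ ((D \lor (A \land \lnot B) \lor (\lnot A \land B)) \land \lnot D) \lor (\lnot D \land \lnot (A \land \lnot B) \land \lnot (\lnot A \land B) \land D)
⇔ ((D \lor (A \land \lnot B) \lor (\lnot A \land B)) \land \lnot D) \lor (\lnot D \land (\lnot A \lor \lnot \lnot B) \land \lnot (\lnot A \land B) \land D)
⇔ ((D \lor (A \land \lnot B) \lor (\lnot A \land B)) \land \lnot D) \lor (\lnot D \land (\lnot A \lor B) \land \lnot (\lnot A \land B) \land D)
⇔ ((D \lor (A \land \lnot B) \lor (\lnot A \land B)) \land \lnot D) \lor (\lnot D \land (\lnot A \lor B) \land (\lnot \lnot A \lor \lnot B) \land D)
⇔ ((D \lor (A \land \lnot B) \lor (\lnot A \land B)) \land \lnot D) \lor (\lnot D \land (\lnot A \lor B) \land (A \lor \lnot B) \land D)
⇔ (D \land \lnot D) \lor (A \land \lnot B \land \lnot D) \lor (\lnot A \land B \land \lnot D) \lor (\lnot D \land \lnot A \land A \land D) \lor (\lnot D \land \lnot A \land \lnot B \land D) \lor (\lnot D \land B \land A \land D) \lor (\lnot D \land B \land \lnot B \land D)
⇔ (A \land \lnot B \land \lnot D) \lor (\lnot A \land B \land \lnot D)

(A \land \lnot B \land \lnot D) \lor (\lnot A \land B \land \lnot D)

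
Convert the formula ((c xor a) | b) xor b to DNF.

(c & ~a & ~b) | (~c & a & ~b)

((c xor a) | b) xor b
= (((c xor a) | b) & ~b) | (~((c xor a) | b) & b)   [expand xor]
= (((c & ~a) | (~c & a) | b) & ~b) | (~((c xor a) | b) & b)   [expand xor]
= (((c & ~a) | (~c & a) | b) & ~b) | (~((c & ~a) | (~c & a) | b) & b)   [expand xor]
= (((c & ~a) | (~c & a) | b) & ~b) | (~(c & ~a) & ~(~c & a) & ~b & b)   [De Morgan]
= (((c & ~a) | (~c & a) | b) & ~b) | ((~c | ~~a) & ~(~c & a) & ~b & b)   [De Morgan]
= (((c & ~a) | (~c & a) | b) & ~b) | ((~c | a) & ~(~c & a) & ~b & b)   [double negation]
= (((c & ~a) | (~c & a) | b) & ~b) | ((~c | a) & (~~c | ~a) & ~b & b)   [De Morgan]
= (((c & ~a) | (~c & a) | b) & ~b) | ((~c | a) & (c | ~a) & ~b & b)   [double negation]
= (c & ~a & ~b) | (~c & a & ~b) | (b & ~b) | (~c & c & ~b & b) | (~c & ~a & ~b & b) | (a & c & ~b & b) | (a & ~a & ~b & b)   [distribute & over |]
= (c & ~a & ~b) | (~c & a & ~b)   [simplify]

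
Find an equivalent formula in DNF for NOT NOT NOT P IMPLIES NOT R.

P OR NOT R

NOT NOT NOT P IMPLIES NOT R
⇔ NOT NOT NOT NOT P OR NOT R   [eliminate IMPLIES]
⇔ NOT NOT P OR NOT R   [double negation]
⇔ P OR NOT R   [double negation]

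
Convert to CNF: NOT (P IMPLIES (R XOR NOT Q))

NOT (P IMPLIES (R XOR NOT Q))
⇔ NOT (NOT P OR (R XOR NOT Q))   [eliminate IMPLIES]
⇔ NOT (NOT P OR ((R OR NOT Q) AND NOT (R AND NOT Q)))   [expand XOR]
⇔ NOT NOT P AND NOT ((R OR NOT Q) AND NOT (R AND NOT Q))   [De Morgan]
⇔ P AND NOT ((R OR NOT Q) AND NOT (R AND NOT Q))   [double negation]
⇔ P AND (NOT (R OR NOT Q) OR NOT NOT (R AND NOT Q))   [De Morgan]
⇔ P AND ((NOT R AND NOT NOT Q) OR NOT NOT (R AND NOT Q))   [De Morgan]
⇔ P AND ((NOT R AND Q) OR NOT NOT (R AND NOT Q))   [double negation]
⇔ P AND ((NOT R AND Q) OR (R AND NOT Q))   [double negation]
⇔ P AND (NOT R OR R) AND (NOT R OR NOT Q) AND (Q OR R) AND (Q OR NOT Q)   [distribute OR over AND]
⇔ P AND (NOT R OR NOT Q) AND (Q OR R)   [simplify]

P AND (NOT R OR NOT Q) AND (Q OR R)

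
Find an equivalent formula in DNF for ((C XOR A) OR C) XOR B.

((C XOR A) OR C) XOR B
⇔ (((C XOR A) OR C) AND NOT B) OR (NOT ((C XOR A) OR C) AND B)   — expand XOR
⇔ (((C AND NOT A) OR (NOT C AND A) OR C) AND NOT B) OR (NOT ((C XOR A) OR C) AND B)   — expand XOR
⇔ (((C AND NOT A) OR (NOT C AND A) OR C) AND NOT B) OR (NOT ((C AND NOT A) OR (NOT C AND A) OR C) AND B)   — expand XOR
⇔ (((C AND NOT A) OR (NOT C AND A) OR C) AND NOT B) OR (NOT (C AND NOT A) AND NOT (NOT C AND A) AND NOT C AND B)   — De Morgan
⇔ (((C AND NOT A) OR (NOT C AND A) OR C) AND NOT B) OR ((NOT C OR NOT NOT A) AND NOT (NOT C AND A) AND NOT C AND B)   — De Morgan
⇔ (((C AND NOT A) OR (NOT C AND A) OR C) AND NOT B) OR ((NOT C OR A) AND NOT (NOT C AND A) AND NOT C AND B)   — double negation
⇔ (((C AND NOT A) OR (NOT C AND A) OR C) AND NOT B) OR ((NOT C OR A) AND (NOT NOT C OR NOT A) AND NOT C AND B)   — De Morgan
⇔ (((C AND NOT A) OR (NOT C AND A) OR C) AND NOT B) OR ((NOT C OR A) AND (C OR NOT A) AND NOT C AND B)   — double negation
⇔ (C AND NOT A AND NOT B) OR (NOT C AND A AND NOT B) OR (C AND NOT B) OR (NOT C AND C AND NOT C AND B) OR (NOT C AND NOT A AND NOT C AND B) OR (A AND C AND NOT C AND B) OR (A AND NOT A AND NOT C AND B)   — distribute AND over OR
⇔ (NOT C AND A AND NOT B) OR (C AND NOT B) OR (NOT C AND NOT A AND B)   — simplify

(NOT C AND A AND NOT B) OR (C AND NOT B) OR (NOT C AND NOT A AND B)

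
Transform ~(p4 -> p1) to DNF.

~(p4 -> p1)
≡ ~(~p4 | p1)   [eliminate ->]
≡ ~~p4 & ~p1   [De Morgan]
≡ p4 & ~p1   [double negation]

p4 & ~p1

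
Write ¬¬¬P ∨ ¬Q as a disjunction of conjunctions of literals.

¬¬¬P ∨ ¬Q
⇔ ¬P ∨ ¬Q   — double negation

¬P ∨ ¬Q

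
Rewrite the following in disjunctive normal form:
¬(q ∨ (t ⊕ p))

¬(q ∨ (t ⊕ p))
≡ ¬(q ∨ (t ∧ ¬p) ∨ (¬t ∧ p))   — expand ⊕
≡ ¬q ∧ ¬(t ∧ ¬p) ∧ ¬(¬t ∧ p)   — De Morgan
≡ ¬q ∧ (¬t ∨ ¬¬p) ∧ ¬(¬t ∧ p)   — De Morgan
≡ ¬q ∧ (¬t ∨ p) ∧ ¬(¬t ∧ p)   — double negation
≡ ¬q ∧ (¬t ∨ p) ∧ (¬¬t ∨ ¬p)   — De Morgan
≡ ¬q ∧ (¬t ∨ p) ∧ (t ∨ ¬p)   — double negation
≡ (¬q ∧ ¬t ∧ t) ∨ (¬q ∧ ¬t ∧ ¬p) ∨ (¬q ∧ p ∧ t) ∨ (¬q ∧ p ∧ ¬p)   — distribute ∧ over ∨
≡ (¬q ∧ ¬t ∧ ¬p) ∨ (¬q ∧ p ∧ t)   — simplify

(¬q ∧ ¬t ∧ ¬p) ∨ (¬q ∧ p ∧ t)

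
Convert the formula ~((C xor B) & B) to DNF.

~((C xor B) & B)
⇔ ~(((C & ~B) | (~C & B)) & B)
⇔ ~((C & ~B) | (~C & B)) | ~B
⇔ (~(C & ~B) & ~(~C & B)) | ~B
⇔ ((~C | ~~B) & ~(~C & B)) | ~B
⇔ ((~C | B) & ~(~C & B)) | ~B
⇔ ((~C | B) & (~~C | ~B)) | ~B
⇔ ((~C | B) & (C | ~B)) | ~B
⇔ (~C & C) | (~C & ~B) | (B & C) | (B & ~B) | ~B
⇔ (B & C) | ~B

(B & C) | ~B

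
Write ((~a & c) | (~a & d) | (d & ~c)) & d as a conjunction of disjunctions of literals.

((~a & c) | (~a & d) | (d & ~c)) & d
≡ (~a | ~a | d) & (~a | ~a | ~c) & (~a | d | d) & (~a | d | ~c) & (c | ~a | d) & (c | ~a | ~c) & (c | d | d) & (c | d | ~c) & d   [distribute | over &]
≡ (~a | ~c) & d   [simplify]

(~a | ~c) & d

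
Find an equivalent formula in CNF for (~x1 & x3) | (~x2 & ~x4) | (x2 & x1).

(~x1 | ~x4 | x2) & (x3 | ~x2 | x1) & (x3 | ~x4 | x2) & (x3 | ~x4 | x1)

(~x1 & x3) | (~x2 & ~x4) | (x2 & x1)
⇔ (~x1 | ~x2 | x2) & (~x1 | ~x2 | x1) & (~x1 | ~x4 | x2) & (~x1 | ~x4 | x1) & (x3 | ~x2 | x2) & (x3 | ~x2 | x1) & (x3 | ~x4 | x2) & (x3 | ~x4 | x1)   [distribute | over &]
⇔ (~x1 | ~x4 | x2) & (x3 | ~x2 | x1) & (x3 | ~x4 | x2) & (x3 | ~x4 | x1)   [simplify]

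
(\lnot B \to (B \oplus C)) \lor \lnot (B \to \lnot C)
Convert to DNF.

(\lnot B \to (B \oplus C)) \lor \lnot (B \to \lnot C)
= \lnot \lnot B \lor (B \oplus C) \lor \lnot (B \to \lnot C)   [eliminate \to]
= \lnot \lnot B \lor (B \land \lnot C) \lor (\lnot B \land C) \lor \lnot (B \to \lnot C)   [expand \oplus]
= \lnot \lnot B \lor (B \land \lnot C) \lor (\lnot B \land C) \lor \lnot (\lnot B \lor \lnot C)   [eliminate \to]
= B \lor (B \land \lnot C) \lor (\lnot B \land C) \lor \lnot (\lnot B \lor \lnot C)   [double negation]
= B \lor (B \land \lnot C) \lor (\lnot B \land C) \lor (\lnot \lnot B \land \lnot \lnot C)   [De Morgan]
= B \lor (B \land \lnot C) \lor (\lnot B \land C) \lor (B \land \lnot \lnot C)   [double negation]
= B \lor (B \land \lnot C) \lor (\lnot B \land C) \lor (B \land C)   [double negation]
= B \lor (\lnot B \land C)   [simplify]

B \lor (\lnot B \land C)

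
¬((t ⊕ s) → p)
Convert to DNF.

¬((t ⊕ s) → p)
≡ ¬(¬(t ⊕ s) ∨ p)   — eliminate →
≡ ¬(¬((t ∧ ¬s) ∨ (¬t ∧ s)) ∨ p)   — expand ⊕
≡ ¬¬((t ∧ ¬s) ∨ (¬t ∧ s)) ∧ ¬p   — De Morgan
≡ ((t ∧ ¬s) ∨ (¬t ∧ s)) ∧ ¬p   — double negation
≡ (t ∧ ¬s ∧ ¬p) ∨ (¬t ∧ s ∧ ¬p)   — distribute ∧ over ∨

(t ∧ ¬s ∧ ¬p) ∨ (¬t ∧ s ∧ ¬p)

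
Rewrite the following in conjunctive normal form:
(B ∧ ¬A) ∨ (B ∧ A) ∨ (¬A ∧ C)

(B ∧ ¬A) ∨ (B ∧ A) ∨ (¬A ∧ C)
≡ (B ∨ B ∨ ¬A) ∧ (B ∨ B ∨ C) ∧ (B ∨ A ∨ ¬A) ∧ (B ∨ A ∨ C) ∧ (¬A ∨ B ∨ ¬A) ∧ (¬A ∨ B ∨ C) ∧ (¬A ∨ A ∨ ¬A) ∧ (¬A ∨ A ∨ C)   [distribute ∨ over ∧]
≡ (B ∨ ¬A) ∧ (B ∨ C)   [simplify]

(B ∨ ¬A) ∧ (B ∨ C)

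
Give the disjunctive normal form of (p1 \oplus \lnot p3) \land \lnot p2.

(p1 \oplus \lnot p3) \land \lnot p2
≡ (p1 \land \lnot \lnot p3 \lor \lnot p1 \land \lnot p3) \land \lnot p2   [expand \oplus]
≡ (p1 \land p3 \lor \lnot p1 \land \lnot p3) \land \lnot p2   [double negation]
≡ p1 \land p3 \land \lnot p2 \lor \lnot p1 \land \lnot p3 \land \lnot p2   [distribute \land over \lor]

p1 \land p3 \land \lnot p2 \lor \lnot p1 \land \lnot p3 \land \lnot p2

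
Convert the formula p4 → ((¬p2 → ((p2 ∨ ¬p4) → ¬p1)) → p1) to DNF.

¬p4 ∨ p1

p4 → ((¬p2 → ((p2 ∨ ¬p4) → ¬p1)) → p1)
⇔ ¬p4 ∨ ((¬p2 → ((p2 ∨ ¬p4) → ¬p1)) → p1)
⇔ ¬p4 ∨ ¬(¬p2 → ((p2 ∨ ¬p4) → ¬p1)) ∨ p1
⇔ ¬p4 ∨ ¬(¬¬p2 ∨ ((p2 ∨ ¬p4) → ¬p1)) ∨ p1
⇔ ¬p4 ∨ ¬(¬¬p2 ∨ ¬(p2 ∨ ¬p4) ∨ ¬p1) ∨ p1
⇔ ¬p4 ∨ (¬¬¬p2 ∧ ¬¬(p2 ∨ ¬p4) ∧ ¬¬p1) ∨ p1
⇔ ¬p4 ∨ (¬p2 ∧ ¬¬(p2 ∨ ¬p4) ∧ ¬¬p1) ∨ p1
⇔ ¬p4 ∨ (¬p2 ∧ (p2 ∨ ¬p4) ∧ ¬¬p1) ∨ p1
⇔ ¬p4 ∨ (¬p2 ∧ (p2 ∨ ¬p4) ∧ p1) ∨ p1
⇔ ¬p4 ∨ (¬p2 ∧ p2 ∧ p1) ∨ (¬p2 ∧ ¬p4 ∧ p1) ∨ p1
⇔ ¬p4 ∨ p1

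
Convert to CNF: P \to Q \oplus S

P \to Q \oplus S
⇔ \lnot P \lor (Q \oplus S)   [eliminate \to]
⇔ \lnot P \lor (Q \lor S) \land \lnot (Q \land S)   [expand \oplus]
⇔ \lnot P \lor (Q \lor S) \land (\lnot Q \lor \lnot S)   [De Morgan]
⇔ (\lnot P \lor Q \lor S) \land (\lnot P \lor \lnot Q \lor \lnot S)   [distribute \lor over \land]

(\lnot P \lor Q \lor S) \land (\lnot P \lor \lnot Q \lor \lnot S)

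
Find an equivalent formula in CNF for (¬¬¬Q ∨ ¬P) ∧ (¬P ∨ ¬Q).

(¬¬¬Q ∨ ¬P) ∧ (¬P ∨ ¬Q)
⇔ (¬Q ∨ ¬P) ∧ (¬P ∨ ¬Q)   — double negation
⇔ ¬Q ∨ ¬P   — simplify

¬Q ∨ ¬P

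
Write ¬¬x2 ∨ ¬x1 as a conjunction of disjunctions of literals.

x2 ∨ ¬x1

¬¬x2 ∨ ¬x1
⇔ x2 ∨ ¬x1   (double negation)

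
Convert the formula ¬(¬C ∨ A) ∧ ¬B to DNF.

C ∧ ¬A ∧ ¬B

¬(¬C ∨ A) ∧ ¬B
= ¬¬C ∧ ¬A ∧ ¬B   [De Morgan]
= C ∧ ¬A ∧ ¬B   [double negation]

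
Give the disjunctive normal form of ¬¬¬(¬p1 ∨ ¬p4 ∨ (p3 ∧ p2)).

(p1 ∧ p4 ∧ ¬p3) ∨ (p1 ∧ p4 ∧ ¬p2)

¬¬¬(¬p1 ∨ ¬p4 ∨ (p3 ∧ p2))
= ¬(¬p1 ∨ ¬p4 ∨ (p3 ∧ p2))
= ¬¬p1 ∧ ¬¬p4 ∧ ¬(p3 ∧ p2)
= p1 ∧ ¬¬p4 ∧ ¬(p3 ∧ p2)
= p1 ∧ p4 ∧ ¬(p3 ∧ p2)
= p1 ∧ p4 ∧ (¬p3 ∨ ¬p2)
= (p1 ∧ p4 ∧ ¬p3) ∨ (p1 ∧ p4 ∧ ¬p2)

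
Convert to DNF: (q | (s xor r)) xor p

(q & ~p) | (s & ~r & ~p) | (~s & r & ~p) | (~q & ~s & ~r & p) | (~q & r & s & p)

(q | (s xor r)) xor p
= ((q | (s xor r)) & ~p) | (~(q | (s xor r)) & p)   [expand xor]
= ((q | (s & ~r) | (~s & r)) & ~p) | (~(q | (s xor r)) & p)   [expand xor]
= ((q | (s & ~r) | (~s & r)) & ~p) | (~(q | (s & ~r) | (~s & r)) & p)   [expand xor]
= ((q | (s & ~r) | (~s & r)) & ~p) | (~q & ~(s & ~r) & ~(~s & r) & p)   [De Morgan]
= ((q | (s & ~r) | (~s & r)) & ~p) | (~q & (~s | ~~r) & ~(~s & r) & p)   [De Morgan]
= ((q | (s & ~r) | (~s & r)) & ~p) | (~q & (~s | r) & ~(~s & r) & p)   [double negation]
= ((q | (s & ~r) | (~s & r)) & ~p) | (~q & (~s | r) & (~~s | ~r) & p)   [De Morgan]
= ((q | (s & ~r) | (~s & r)) & ~p) | (~q & (~s | r) & (s | ~r) & p)   [double negation]
= (q & ~p) | (s & ~r & ~p) | (~s & r & ~p) | (~q & ~s & s & p) | (~q & ~s & ~r & p) | (~q & r & s & p) | (~q & r & ~r & p)   [distribute & over |]
= (q & ~p) | (s & ~r & ~p) | (~s & r & ~p) | (~q & ~s & ~r & p) | (~q & r & s & p)   [simplify]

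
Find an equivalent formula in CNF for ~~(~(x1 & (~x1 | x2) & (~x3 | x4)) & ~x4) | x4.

~~(~(x1 & (~x1 | x2) & (~x3 | x4)) & ~x4) | x4
≡ (~(x1 & (~x1 | x2) & (~x3 | x4)) & ~x4) | x4   [double negation]
≡ ((~x1 | ~(~x1 | x2) | ~(~x3 | x4)) & ~x4) | x4   [De Morgan]
≡ ((~x1 | (~~x1 & ~x2) | ~(~x3 | x4)) & ~x4) | x4   [De Morgan]
≡ ((~x1 | (x1 & ~x2) | ~(~x3 | x4)) & ~x4) | x4   [double negation]
≡ ((~x1 | (x1 & ~x2) | (~~x3 & ~x4)) & ~x4) | x4   [De Morgan]
≡ ((~x1 | (x1 & ~x2) | (x3 & ~x4)) & ~x4) | x4   [double negation]
≡ (~x1 | x1 | x3 | x4) & (~x1 | x1 | ~x4 | x4) & (~x1 | ~x2 | x3 | x4) & (~x1 | ~x2 | ~x4 | x4) & (~x4 | x4)   [distribute | over &]
≡ ~x1 | ~x2 | x3 | x4   [simplify]

~x1 | ~x2 | x3 | x4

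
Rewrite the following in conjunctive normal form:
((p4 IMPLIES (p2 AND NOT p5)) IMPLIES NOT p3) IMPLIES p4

p3 OR p4

((p4 IMPLIES (p2 AND NOT p5)) IMPLIES NOT p3) IMPLIES p4
≡ NOT ((p4 IMPLIES (p2 AND NOT p5)) IMPLIES NOT p3) OR p4   — eliminate IMPLIES
≡ NOT (NOT (p4 IMPLIES (p2 AND NOT p5)) OR NOT p3) OR p4   — eliminate IMPLIES
≡ NOT (NOT (NOT p4 OR (p2 AND NOT p5)) OR NOT p3) OR p4   — eliminate IMPLIES
≡ (NOT NOT (NOT p4 OR (p2 AND NOT p5)) AND NOT NOT p3) OR p4   — De Morgan
≡ ((NOT p4 OR (p2 AND NOT p5)) AND NOT NOT p3) OR p4   — double negation
≡ ((NOT p4 OR (p2 AND NOT p5)) AND p3) OR p4   — double negation
≡ (NOT p4 OR p2 OR p4) AND (NOT p4 OR NOT p5 OR p4) AND (p3 OR p4)   — distribute OR over AND
≡ p3 OR p4   — simplify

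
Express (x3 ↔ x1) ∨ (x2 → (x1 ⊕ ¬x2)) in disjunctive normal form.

(x3 ↔ x1) ∨ (x2 → (x1 ⊕ ¬x2))
= ((x3 → x1) ∧ (x1 → x3)) ∨ (x2 → (x1 ⊕ ¬x2))   [eliminate ↔]
= ((¬x3 ∨ x1) ∧ (x1 → x3)) ∨ (x2 → (x1 ⊕ ¬x2))   [eliminate →]
= ((¬x3 ∨ x1) ∧ (¬x1 ∨ x3)) ∨ (x2 → (x1 ⊕ ¬x2))   [eliminate →]
= ((¬x3 ∨ x1) ∧ (¬x1 ∨ x3)) ∨ ¬x2 ∨ (x1 ⊕ ¬x2)   [eliminate →]
= ((¬x3 ∨ x1) ∧ (¬x1 ∨ x3)) ∨ ¬x2 ∨ (x1 ∧ ¬¬x2) ∨ (¬x1 ∧ ¬x2)   [expand ⊕]
= ((¬x3 ∨ x1) ∧ (¬x1 ∨ x3)) ∨ ¬x2 ∨ (x1 ∧ x2) ∨ (¬x1 ∧ ¬x2)   [double negation]
= (¬x3 ∧ ¬x1) ∨ (¬x3 ∧ x3) ∨ (x1 ∧ ¬x1) ∨ (x1 ∧ x3) ∨ ¬x2 ∨ (x1 ∧ x2) ∨ (¬x1 ∧ ¬x2)   [distribute ∧ over ∨]
= (¬x3 ∧ ¬x1) ∨ (x1 ∧ x3) ∨ ¬x2 ∨ (x1 ∧ x2)   [simplify]

(¬x3 ∧ ¬x1) ∨ (x1 ∧ x3) ∨ ¬x2 ∨ (x1 ∧ x2)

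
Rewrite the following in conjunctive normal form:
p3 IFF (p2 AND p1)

(NOT p3 OR p2) AND (NOT p3 OR p1) AND (NOT p2 OR NOT p1 OR p3)

p3 IFF (p2 AND p1)
= (p3 IMPLIES (p2 AND p1)) AND ((p2 AND p1) IMPLIES p3)   (eliminate IFF)
= (NOT p3 OR (p2 AND p1)) AND ((p2 AND p1) IMPLIES p3)   (eliminate IMPLIES)
= (NOT p3 OR (p2 AND p1)) AND (NOT (p2 AND p1) OR p3)   (eliminate IMPLIES)
= (NOT p3 OR (p2 AND p1)) AND (NOT p2 OR NOT p1 OR p3)   (De Morgan)
= (NOT p3 OR p2) AND (NOT p3 OR p1) AND (NOT p2 OR NOT p1 OR p3)   (distribute OR over AND)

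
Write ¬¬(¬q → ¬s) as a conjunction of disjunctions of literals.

¬¬(¬q → ¬s)
≡ ¬¬(¬¬q ∨ ¬s)   [eliminate →]
≡ ¬¬q ∨ ¬s   [double negation]
≡ q ∨ ¬s   [double negation]

q ∨ ¬s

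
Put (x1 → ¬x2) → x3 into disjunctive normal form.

(x1 ∧ x2) ∨ x3

(x1 → ¬x2) → x3
⇔ ¬(x1 → ¬x2) ∨ x3   [eliminate →]
⇔ ¬(¬x1 ∨ ¬x2) ∨ x3   [eliminate →]
⇔ (¬¬x1 ∧ ¬¬x2) ∨ x3   [De Morgan]
⇔ (x1 ∧ ¬¬x2) ∨ x3   [double negation]
⇔ (x1 ∧ x2) ∨ x3   [double negation]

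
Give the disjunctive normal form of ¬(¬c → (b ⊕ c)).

¬c ∧ ¬b

¬(¬c → (b ⊕ c))
= ¬(¬¬c ∨ (b ⊕ c))   [eliminate →]
= ¬(¬¬c ∨ (b ∧ ¬c) ∨ (¬b ∧ c))   [expand ⊕]
= ¬¬¬c ∧ ¬(b ∧ ¬c) ∧ ¬(¬b ∧ c)   [De Morgan]
= ¬c ∧ ¬(b ∧ ¬c) ∧ ¬(¬b ∧ c)   [double negation]
= ¬c ∧ (¬b ∨ ¬¬c) ∧ ¬(¬b ∧ c)   [De Morgan]
= ¬c ∧ (¬b ∨ c) ∧ ¬(¬b ∧ c)   [double negation]
= ¬c ∧ (¬b ∨ c) ∧ (¬¬b ∨ ¬c)   [De Morgan]
= ¬c ∧ (¬b ∨ c) ∧ (b ∨ ¬c)   [double negation]
= (¬c ∧ ¬b ∧ b) ∨ (¬c ∧ ¬b ∧ ¬c) ∨ (¬c ∧ c ∧ b) ∨ (¬c ∧ c ∧ ¬c)   [distribute ∧ over ∨]
= ¬c ∧ ¬b   [simplify]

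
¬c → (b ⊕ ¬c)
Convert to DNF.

c ∨ (¬b ∧ ¬c)

¬c → (b ⊕ ¬c)
≡ ¬¬c ∨ (b ⊕ ¬c)   — eliminate →
≡ ¬¬c ∨ (b ∧ ¬¬c) ∨ (¬b ∧ ¬c)   — expand ⊕
≡ c ∨ (b ∧ ¬¬c) ∨ (¬b ∧ ¬c)   — double negation
≡ c ∨ (b ∧ c) ∨ (¬b ∧ ¬c)   — double negation
≡ c ∨ (¬b ∧ ¬c)   — simplify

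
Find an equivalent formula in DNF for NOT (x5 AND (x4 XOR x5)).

NOT (x5 AND (x4 XOR x5))
⇔ NOT (x5 AND ((x4 AND NOT x5) OR (NOT x4 AND x5)))   (expand XOR)
⇔ NOT x5 OR NOT ((x4 AND NOT x5) OR (NOT x4 AND x5))   (De Morgan)
⇔ NOT x5 OR (NOT (x4 AND NOT x5) AND NOT (NOT x4 AND x5))   (De Morgan)
⇔ NOT x5 OR ((NOT x4 OR NOT NOT x5) AND NOT (NOT x4 AND x5))   (De Morgan)
⇔ NOT x5 OR ((NOT x4 OR x5) AND NOT (NOT x4 AND x5))   (double negation)
⇔ NOT x5 OR ((NOT x4 OR x5) AND (NOT NOT x4 OR NOT x5))   (De Morgan)
⇔ NOT x5 OR ((NOT x4 OR x5) AND (x4 OR NOT x5))   (double negation)
⇔ NOT x5 OR (NOT x4 AND x4) OR (NOT x4 AND NOT x5) OR (x5 AND x4) OR (x5 AND NOT x5)   (distribute AND over OR)
⇔ NOT x5 OR (x5 AND x4)   (simplify)

NOT x5 OR (x5 AND x4)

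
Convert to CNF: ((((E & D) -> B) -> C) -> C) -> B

((((E & D) -> B) -> C) -> C) -> B
≡ ~((((E & D) -> B) -> C) -> C) | B   [eliminate ->]
≡ ~(~(((E & D) -> B) -> C) | C) | B   [eliminate ->]
≡ ~(~(~((E & D) -> B) | C) | C) | B   [eliminate ->]
≡ ~(~(~(~(E & D) | B) | C) | C) | B   [eliminate ->]
≡ (~~(~(~(E & D) | B) | C) & ~C) | B   [De Morgan]
≡ ((~(~(E & D) | B) | C) & ~C) | B   [double negation]
≡ (((~~(E & D) & ~B) | C) & ~C) | B   [De Morgan]
≡ (((E & D & ~B) | C) & ~C) | B   [double negation]
≡ (E | C | B) & (D | C | B) & (~B | C | B) & (~C | B)   [distribute | over &]
≡ (E | C | B) & (D | C | B) & (~C | B)   [simplify]

(E | C | B) & (D | C | B) & (~C | B)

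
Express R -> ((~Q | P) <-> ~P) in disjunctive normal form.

~R | (~P & ~Q)

R -> ((~Q | P) <-> ~P)
= ~R | ((~Q | P) <-> ~P)
= ~R | (((~Q | P) -> ~P) & (~P -> (~Q | P)))
= ~R | ((~(~Q | P) | ~P) & (~P -> (~Q | P)))
= ~R | ((~(~Q | P) | ~P) & (~~P | ~Q | P))
= ~R | (((~~Q & ~P) | ~P) & (~~P | ~Q | P))
= ~R | (((Q & ~P) | ~P) & (~~P | ~Q | P))
= ~R | (((Q & ~P) | ~P) & (P | ~Q | P))
= ~R | (Q & ~P & P) | (Q & ~P & ~Q) | (Q & ~P & P) | (~P & P) | (~P & ~Q) | (~P & P)
= ~R | (~P & ~Q)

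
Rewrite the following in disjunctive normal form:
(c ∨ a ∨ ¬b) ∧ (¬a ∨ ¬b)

(c ∧ ¬a) ∨ ¬b

(c ∨ a ∨ ¬b) ∧ (¬a ∨ ¬b)
≡ (c ∧ ¬a) ∨ (c ∧ ¬b) ∨ (a ∧ ¬a) ∨ (a ∧ ¬b) ∨ (¬b ∧ ¬a) ∨ (¬b ∧ ¬b)   — distribute ∧ over ∨
≡ (c ∧ ¬a) ∨ ¬b   — simplify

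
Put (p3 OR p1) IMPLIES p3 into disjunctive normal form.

(NOT p3 AND NOT p1) OR p3

(p3 OR p1) IMPLIES p3
≡ NOT (p3 OR p1) OR p3   [eliminate IMPLIES]
≡ (NOT p3 AND NOT p1) OR p3   [De Morgan]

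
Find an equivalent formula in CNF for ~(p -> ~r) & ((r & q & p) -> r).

~(p -> ~r) & ((r & q & p) -> r)
= ~(~p | ~r) & ((r & q & p) -> r)   [eliminate ->]
= ~(~p | ~r) & (~(r & q & p) | r)   [eliminate ->]
= ~~p & ~~r & (~(r & q & p) | r)   [De Morgan]
= p & ~~r & (~(r & q & p) | r)   [double negation]
= p & r & (~(r & q & p) | r)   [double negation]
= p & r & (~r | ~q | ~p | r)   [De Morgan]
= p & r   [simplify]

p & r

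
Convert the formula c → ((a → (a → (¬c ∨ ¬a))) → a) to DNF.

¬c ∨ a

c → ((a → (a → (¬c ∨ ¬a))) → a)
⇔ ¬c ∨ ((a → (a → (¬c ∨ ¬a))) → a)   [eliminate →]
⇔ ¬c ∨ ¬(a → (a → (¬c ∨ ¬a))) ∨ a   [eliminate →]
⇔ ¬c ∨ ¬(¬a ∨ (a → (¬c ∨ ¬a))) ∨ a   [eliminate →]
⇔ ¬c ∨ ¬(¬a ∨ ¬a ∨ ¬c ∨ ¬a) ∨ a   [eliminate →]
⇔ ¬c ∨ (¬¬a ∧ ¬¬a ∧ ¬¬c ∧ ¬¬a) ∨ a   [De Morgan]
⇔ ¬c ∨ (a ∧ ¬¬a ∧ ¬¬c ∧ ¬¬a) ∨ a   [double negation]
⇔ ¬c ∨ (a ∧ a ∧ ¬¬c ∧ ¬¬a) ∨ a   [double negation]
⇔ ¬c ∨ (a ∧ a ∧ c ∧ ¬¬a) ∨ a   [double negation]
⇔ ¬c ∨ (a ∧ a ∧ c ∧ a) ∨ a   [double negation]
⇔ ¬c ∨ a   [simplify]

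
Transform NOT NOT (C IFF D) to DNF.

NOT NOT (C IFF D)
≡ NOT NOT ((C IMPLIES D) AND (D IMPLIES C))   [eliminate IFF]
≡ NOT NOT ((NOT C OR D) AND (D IMPLIES C))   [eliminate IMPLIES]
≡ NOT NOT ((NOT C OR D) AND (NOT D OR C))   [eliminate IMPLIES]
≡ (NOT C OR D) AND (NOT D OR C)   [double negation]
≡ (NOT C AND NOT D) OR (NOT C AND C) OR (D AND NOT D) OR (D AND C)   [distribute AND over OR]
≡ (NOT C AND NOT D) OR (D AND C)   [simplify]

(NOT C AND NOT D) OR (D AND C)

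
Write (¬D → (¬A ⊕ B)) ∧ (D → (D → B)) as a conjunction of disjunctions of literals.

(¬D → (¬A ⊕ B)) ∧ (D → (D → B))
= (¬¬D ∨ (¬A ⊕ B)) ∧ (D → (D → B))   (eliminate →)
= (¬¬D ∨ ((¬A ∨ B) ∧ ¬(¬A ∧ B))) ∧ (D → (D → B))   (expand ⊕)
= (¬¬D ∨ ((¬A ∨ B) ∧ ¬(¬A ∧ B))) ∧ (¬D ∨ (D → B))   (eliminate →)
= (¬¬D ∨ ((¬A ∨ B) ∧ ¬(¬A ∧ B))) ∧ (¬D ∨ ¬D ∨ B)   (eliminate →)
= (D ∨ ((¬A ∨ B) ∧ ¬(¬A ∧ B))) ∧ (¬D ∨ ¬D ∨ B)   (double negation)
= (D ∨ ((¬A ∨ B) ∧ (¬¬A ∨ ¬B))) ∧ (¬D ∨ ¬D ∨ B)   (De Morgan)
= (D ∨ ((¬A ∨ B) ∧ (A ∨ ¬B))) ∧ (¬D ∨ ¬D ∨ B)   (double negation)
= (D ∨ ¬A ∨ B) ∧ (D ∨ A ∨ ¬B) ∧ (¬D ∨ ¬D ∨ B)   (distribute ∨ over ∧)
= (D ∨ ¬A ∨ B) ∧ (D ∨ A ∨ ¬B) ∧ (¬D ∨ B)   (simplify)

(D ∨ ¬A ∨ B) ∧ (D ∨ A ∨ ¬B) ∧ (¬D ∨ B)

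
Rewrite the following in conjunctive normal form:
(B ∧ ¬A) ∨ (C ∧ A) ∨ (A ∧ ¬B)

(B ∨ A) ∧ (¬A ∨ C ∨ ¬B)

(B ∧ ¬A) ∨ (C ∧ A) ∨ (A ∧ ¬B)
≡ (B ∨ C ∨ A) ∧ (B ∨ C ∨ ¬B) ∧ (B ∨ A ∨ A) ∧ (B ∨ A ∨ ¬B) ∧ (¬A ∨ C ∨ A) ∧ (¬A ∨ C ∨ ¬B) ∧ (¬A ∨ A ∨ A) ∧ (¬A ∨ A ∨ ¬B)
≡ (B ∨ A) ∧ (¬A ∨ C ∨ ¬B)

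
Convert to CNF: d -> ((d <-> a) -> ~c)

d -> ((d <-> a) -> ~c)
≡ ~d | ((d <-> a) -> ~c)   — eliminate ->
≡ ~d | ~(d <-> a) | ~c   — eliminate ->
≡ ~d | ~((d -> a) & (a -> d)) | ~c   — eliminate <->
≡ ~d | ~((~d | a) & (a -> d)) | ~c   — eliminate ->
≡ ~d | ~((~d | a) & (~a | d)) | ~c   — eliminate ->
≡ ~d | ~(~d | a) | ~(~a | d) | ~c   — De Morgan
≡ ~d | (~~d & ~a) | ~(~a | d) | ~c   — De Morgan
≡ ~d | (d & ~a) | ~(~a | d) | ~c   — double negation
≡ ~d | (d & ~a) | (~~a & ~d) | ~c   — De Morgan
≡ ~d | (d & ~a) | (a & ~d) | ~c   — double negation
≡ (~d | d | a | ~c) & (~d | d | ~d | ~c) & (~d | ~a | a | ~c) & (~d | ~a | ~d | ~c)   — distribute | over &
≡ ~d | ~a | ~c   — simplify

~d | ~a | ~c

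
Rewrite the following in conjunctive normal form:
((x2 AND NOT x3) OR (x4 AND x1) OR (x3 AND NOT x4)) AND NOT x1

((x2 AND NOT x3) OR (x4 AND x1) OR (x3 AND NOT x4)) AND NOT x1
⇔ (x2 OR x4 OR x3) AND (x2 OR x4 OR NOT x4) AND (x2 OR x1 OR x3) AND (x2 OR x1 OR NOT x4) AND (NOT x3 OR x4 OR x3) AND (NOT x3 OR x4 OR NOT x4) AND (NOT x3 OR x1 OR x3) AND (NOT x3 OR x1 OR NOT x4) AND NOT x1   [distribute OR over AND]
⇔ (x2 OR x4 OR x3) AND (x2 OR x1 OR x3) AND (x2 OR x1 OR NOT x4) AND (NOT x3 OR x1 OR NOT x4) AND NOT x1   [simplify]

(x2 OR x4 OR x3) AND (x2 OR x1 OR x3) AND (x2 OR x1 OR NOT x4) AND (NOT x3 OR x1 OR NOT x4) AND NOT x1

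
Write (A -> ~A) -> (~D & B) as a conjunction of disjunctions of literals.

(A -> ~A) -> (~D & B)
= ~(A -> ~A) | (~D & B)
= ~(~A | ~A) | (~D & B)
= (~~A & ~~A) | (~D & B)
= (A & ~~A) | (~D & B)
= (A & A) | (~D & B)
= (A | ~D) & (A | B) & (A | ~D) & (A | B)
= (A | ~D) & (A | B)

(A | ~D) & (A | B)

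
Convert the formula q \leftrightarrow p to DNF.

(\lnot q \land \lnot p) \lor (p \land q)

q \leftrightarrow p
≡ (q \to p) \land (p \to q)   — eliminate \leftrightarrow
≡ (\lnot q \lor p) \land (p \to q)   — eliminate \to
≡ (\lnot q \lor p) \land (\lnot p \lor q)   — eliminate \to
≡ (\lnot q \land \lnot p) \lor (\lnot q \land q) \lor (p \land \lnot p) \lor (p \land q)   — distribute \land over \lor
≡ (\lnot q \land \lnot p) \lor (p \land q)   — simplify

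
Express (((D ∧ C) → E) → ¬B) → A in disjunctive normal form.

(¬D ∧ B) ∨ (¬C ∧ B) ∨ (E ∧ B) ∨ A

(((D ∧ C) → E) → ¬B) → A
≡ ¬(((D ∧ C) → E) → ¬B) ∨ A   (eliminate →)
≡ ¬(¬((D ∧ C) → E) ∨ ¬B) ∨ A   (eliminate →)
≡ ¬(¬(¬(D ∧ C) ∨ E) ∨ ¬B) ∨ A   (eliminate →)
≡ (¬¬(¬(D ∧ C) ∨ E) ∧ ¬¬B) ∨ A   (De Morgan)
≡ ((¬(D ∧ C) ∨ E) ∧ ¬¬B) ∨ A   (double negation)
≡ ((¬D ∨ ¬C ∨ E) ∧ ¬¬B) ∨ A   (De Morgan)
≡ ((¬D ∨ ¬C ∨ E) ∧ B) ∨ A   (double negation)
≡ (¬D ∧ B) ∨ (¬C ∧ B) ∨ (E ∧ B) ∨ A   (distribute ∧ over ∨)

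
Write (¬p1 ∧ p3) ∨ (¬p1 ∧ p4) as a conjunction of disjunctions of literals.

¬p1 ∧ (p3 ∨ p4)

(¬p1 ∧ p3) ∨ (¬p1 ∧ p4)
≡ (¬p1 ∨ ¬p1) ∧ (¬p1 ∨ p4) ∧ (p3 ∨ ¬p1) ∧ (p3 ∨ p4)   — distribute ∨ over ∧
≡ ¬p1 ∧ (p3 ∨ p4)   — simplify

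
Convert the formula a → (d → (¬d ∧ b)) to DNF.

¬a ∨ ¬d

a → (d → (¬d ∧ b))
⇔ ¬a ∨ (d → (¬d ∧ b))
⇔ ¬a ∨ ¬d ∨ (¬d ∧ b)
⇔ ¬a ∨ ¬d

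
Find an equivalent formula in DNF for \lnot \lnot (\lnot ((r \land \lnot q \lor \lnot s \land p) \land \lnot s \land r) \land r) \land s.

\lnot \lnot (\lnot ((r \land \lnot q \lor \lnot s \land p) \land \lnot s \land r) \land r) \land s
⇔ \lnot ((r \land \lnot q \lor \lnot s \land p) \land \lnot s \land r) \land r \land s   [double negation]
⇔ (\lnot (r \land \lnot q \lor \lnot s \land p) \lor \lnot \lnot s \lor \lnot r) \land r \land s   [De Morgan]
⇔ (\lnot (r \land \lnot q) \land \lnot (\lnot s \land p) \lor \lnot \lnot s \lor \lnot r) \land r \land s   [De Morgan]
⇔ ((\lnot r \lor \lnot \lnot q) \land \lnot (\lnot s \land p) \lor \lnot \lnot s \lor \lnot r) \land r \land s   [De Morgan]
⇔ ((\lnot r \lor q) \land \lnot (\lnot s \land p) \lor \lnot \lnot s \lor \lnot r) \land r \land s   [double negation]
⇔ ((\lnot r \lor q) \land (\lnot \lnot s \lor \lnot p) \lor \lnot \lnot s \lor \lnot r) \land r \land s   [De Morgan]
⇔ ((\lnot r \lor q) \land (s \lor \lnot p) \lor \lnot \lnot s \lor \lnot r) \land r \land s   [double negation]
⇔ ((\lnot r \lor q) \land (s \lor \lnot p) \lor s \lor \lnot r) \land r \land s   [double negation]
⇔ \lnot r \land s \land r \land s \lor \lnot r \land \lnot p \land r \land s \lor q \land s \land r \land s \lor q \land \lnot p \land r \land s \lor s \land r \land s \lor \lnot r \land r \land s   [distribute \land over \lor]
⇔ s \land r   [simplify]

s \land r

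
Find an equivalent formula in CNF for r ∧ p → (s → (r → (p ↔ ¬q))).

r ∧ p → (s → (r → (p ↔ ¬q)))
⇔ ¬(r ∧ p) ∨ (s → (r → (p ↔ ¬q)))   — eliminate →
⇔ ¬(r ∧ p) ∨ ¬s ∨ (r → (p ↔ ¬q))   — eliminate →
⇔ ¬(r ∧ p) ∨ ¬s ∨ ¬r ∨ (p ↔ ¬q)   — eliminate →
⇔ ¬(r ∧ p) ∨ ¬s ∨ ¬r ∨ (p → ¬q) ∧ (¬q → p)   — eliminate ↔
⇔ ¬(r ∧ p) ∨ ¬s ∨ ¬r ∨ (¬p ∨ ¬q) ∧ (¬q → p)   — eliminate →
⇔ ¬(r ∧ p) ∨ ¬s ∨ ¬r ∨ (¬p ∨ ¬q) ∧ (¬¬q ∨ p)   — eliminate →
⇔ ¬r ∨ ¬p ∨ ¬s ∨ ¬r ∨ (¬p ∨ ¬q) ∧ (¬¬q ∨ p)   — De Morgan
⇔ ¬r ∨ ¬p ∨ ¬s ∨ ¬r ∨ (¬p ∨ ¬q) ∧ (q ∨ p)   — double negation
⇔ (¬r ∨ ¬p ∨ ¬s ∨ ¬r ∨ ¬p ∨ ¬q) ∧ (¬r ∨ ¬p ∨ ¬s ∨ ¬r ∨ q ∨ p)   — distribute ∨ over ∧
⇔ ¬r ∨ ¬p ∨ ¬s ∨ ¬q   — simplify

¬r ∨ ¬p ∨ ¬s ∨ ¬q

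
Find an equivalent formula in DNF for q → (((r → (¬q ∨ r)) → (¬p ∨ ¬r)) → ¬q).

¬q ∨ (r ∧ p)

q → (((r → (¬q ∨ r)) → (¬p ∨ ¬r)) → ¬q)
≡ ¬q ∨ (((r → (¬q ∨ r)) → (¬p ∨ ¬r)) → ¬q)   (eliminate →)
≡ ¬q ∨ ¬((r → (¬q ∨ r)) → (¬p ∨ ¬r)) ∨ ¬q   (eliminate →)
≡ ¬q ∨ ¬(¬(r → (¬q ∨ r)) ∨ ¬p ∨ ¬r) ∨ ¬q   (eliminate →)
≡ ¬q ∨ ¬(¬(¬r ∨ ¬q ∨ r) ∨ ¬p ∨ ¬r) ∨ ¬q   (eliminate →)
≡ ¬q ∨ (¬¬(¬r ∨ ¬q ∨ r) ∧ ¬¬p ∧ ¬¬r) ∨ ¬q   (De Morgan)
≡ ¬q ∨ ((¬r ∨ ¬q ∨ r) ∧ ¬¬p ∧ ¬¬r) ∨ ¬q   (double negation)
≡ ¬q ∨ ((¬r ∨ ¬q ∨ r) ∧ p ∧ ¬¬r) ∨ ¬q   (double negation)
≡ ¬q ∨ ((¬r ∨ ¬q ∨ r) ∧ p ∧ r) ∨ ¬q   (double negation)
≡ ¬q ∨ (¬r ∧ p ∧ r) ∨ (¬q ∧ p ∧ r) ∨ (r ∧ p ∧ r) ∨ ¬q   (distribute ∧ over ∨)
≡ ¬q ∨ (r ∧ p)   (simplify)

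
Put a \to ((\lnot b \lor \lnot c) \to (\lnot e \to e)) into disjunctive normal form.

\lnot a \lor (b \land c) \lor e

a \to ((\lnot b \lor \lnot c) \to (\lnot e \to e))
= \lnot a \lor ((\lnot b \lor \lnot c) \to (\lnot e \to e))   (eliminate \to)
= \lnot a \lor \lnot (\lnot b \lor \lnot c) \lor (\lnot e \to e)   (eliminate \to)
= \lnot a \lor \lnot (\lnot b \lor \lnot c) \lor \lnot \lnot e \lor e   (eliminate \to)
= \lnot a \lor (\lnot \lnot b \land \lnot \lnot c) \lor \lnot \lnot e \lor e   (De Morgan)
= \lnot a \lor (b \land \lnot \lnot c) \lor \lnot \lnot e \lor e   (double negation)
= \lnot a \lor (b \land c) \lor \lnot \lnot e \lor e   (double negation)
= \lnot a \lor (b \land c) \lor e \lor e   (double negation)
= \lnot a \lor (b \land c) \lor e   (simplify)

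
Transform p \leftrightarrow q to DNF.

(\lnot p \land \lnot q) \lor (q \land p)

p \leftrightarrow q
⇔ (p \to q) \land (q \to p)   (eliminate \leftrightarrow)
⇔ (\lnot p \lor q) \land (q \to p)   (eliminate \to)
⇔ (\lnot p \lor q) \land (\lnot q \lor p)   (eliminate \to)
⇔ (\lnot p \land \lnot q) \lor (\lnot p \land p) \lor (q \land \lnot q) \lor (q \land p)   (distribute \land over \lor)
⇔ (\lnot p \land \lnot q) \lor (q \land p)   (simplify)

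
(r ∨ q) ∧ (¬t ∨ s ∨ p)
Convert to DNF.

(r ∧ ¬t) ∨ (r ∧ s) ∨ (r ∧ p) ∨ (q ∧ ¬t) ∨ (q ∧ s) ∨ (q ∧ p)

(r ∨ q) ∧ (¬t ∨ s ∨ p)
= (r ∧ ¬t) ∨ (r ∧ s) ∨ (r ∧ p) ∨ (q ∧ ¬t) ∨ (q ∧ s) ∨ (q ∧ p)   [distribute ∧ over ∨]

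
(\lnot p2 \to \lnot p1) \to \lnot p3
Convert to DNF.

(\lnot p2 \to \lnot p1) \to \lnot p3
≡ \lnot (\lnot p2 \to \lnot p1) \lor \lnot p3   (eliminate \to)
≡ \lnot (\lnot \lnot p2 \lor \lnot p1) \lor \lnot p3   (eliminate \to)
≡ (\lnot \lnot \lnot p2 \land \lnot \lnot p1) \lor \lnot p3   (De Morgan)
≡ (\lnot p2 \land \lnot \lnot p1) \lor \lnot p3   (double negation)
≡ (\lnot p2 \land p1) \lor \lnot p3   (double negation)

(\lnot p2 \land p1) \lor \lnot p3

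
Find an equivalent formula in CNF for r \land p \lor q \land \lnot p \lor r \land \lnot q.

(r \lor q) \land (r \lor \lnot p)

r \land p \lor q \land \lnot p \lor r \land \lnot q
⇔ (r \lor q \lor r) \land (r \lor q \lor \lnot q) \land (r \lor \lnot p \lor r) \land (r \lor \lnot p \lor \lnot q) \land (p \lor q \lor r) \land (p \lor q \lor \lnot q) \land (p \lor \lnot p \lor r) \land (p \lor \lnot p \lor \lnot q)   (distribute \lor over \land)
⇔ (r \lor q) \land (r \lor \lnot p)   (simplify)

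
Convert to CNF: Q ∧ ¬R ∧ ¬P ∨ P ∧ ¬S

(Q ∨ P) ∧ (Q ∨ ¬S) ∧ (¬R ∨ P) ∧ (¬R ∨ ¬S) ∧ (¬P ∨ ¬S)

Q ∧ ¬R ∧ ¬P ∨ P ∧ ¬S
≡ (Q ∨ P) ∧ (Q ∨ ¬S) ∧ (¬R ∨ P) ∧ (¬R ∨ ¬S) ∧ (¬P ∨ P) ∧ (¬P ∨ ¬S)   [distribute ∨ over ∧]
≡ (Q ∨ P) ∧ (Q ∨ ¬S) ∧ (¬R ∨ P) ∧ (¬R ∨ ¬S) ∧ (¬P ∨ ¬S)   [simplify]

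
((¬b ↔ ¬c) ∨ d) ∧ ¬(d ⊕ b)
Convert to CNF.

((¬b ↔ ¬c) ∨ d) ∧ ¬(d ⊕ b)
= ((¬b → ¬c) ∧ (¬c → ¬b) ∨ d) ∧ ¬(d ⊕ b)   [eliminate ↔]
= ((¬¬b ∨ ¬c) ∧ (¬c → ¬b) ∨ d) ∧ ¬(d ⊕ b)   [eliminate →]
= ((¬¬b ∨ ¬c) ∧ (¬¬c ∨ ¬b) ∨ d) ∧ ¬(d ⊕ b)   [eliminate →]
= ((¬¬b ∨ ¬c) ∧ (¬¬c ∨ ¬b) ∨ d) ∧ ¬((d ∨ b) ∧ ¬(d ∧ b))   [expand ⊕]
= ((b ∨ ¬c) ∧ (¬¬c ∨ ¬b) ∨ d) ∧ ¬((d ∨ b) ∧ ¬(d ∧ b))   [double negation]
= ((b ∨ ¬c) ∧ (c ∨ ¬b) ∨ d) ∧ ¬((d ∨ b) ∧ ¬(d ∧ b))   [double negation]
= ((b ∨ ¬c) ∧ (c ∨ ¬b) ∨ d) ∧ (¬(d ∨ b) ∨ ¬¬(d ∧ b))   [De Morgan]
= ((b ∨ ¬c) ∧ (c ∨ ¬b) ∨ d) ∧ (¬d ∧ ¬b ∨ ¬¬(d ∧ b))   [De Morgan]
= ((b ∨ ¬c) ∧ (c ∨ ¬b) ∨ d) ∧ (¬d ∧ ¬b ∨ d ∧ b)   [double negation]
= (b ∨ ¬c ∨ d) ∧ (c ∨ ¬b ∨ d) ∧ (¬d ∨ d) ∧ (¬d ∨ b) ∧ (¬b ∨ d) ∧ (¬b ∨ b)   [distribute ∨ over ∧]
= (b ∨ ¬c ∨ d) ∧ (¬d ∨ b) ∧ (¬b ∨ d)   [simplify]

(b ∨ ¬c ∨ d) ∧ (¬d ∨ b) ∧ (¬b ∨ d)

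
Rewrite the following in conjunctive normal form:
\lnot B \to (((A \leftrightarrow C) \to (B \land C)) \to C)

\lnot B \to (((A \leftrightarrow C) \to (B \land C)) \to C)
⇔ \lnot \lnot B \lor (((A \leftrightarrow C) \to (B \land C)) \to C)   [eliminate \to]
⇔ \lnot \lnot B \lor \lnot ((A \leftrightarrow C) \to (B \land C)) \lor C   [eliminate \to]
⇔ \lnot \lnot B \lor \lnot (\lnot (A \leftrightarrow C) \lor (B \land C)) \lor C   [eliminate \to]
⇔ \lnot \lnot B \lor \lnot (\lnot ((A \to C) \land (C \to A)) \lor (B \land C)) \lor C   [eliminate \leftrightarrow]
⇔ \lnot \lnot B \lor \lnot (\lnot ((\lnot A \lor C) \land (C \to A)) \lor (B \land C)) \lor C   [eliminate \to]
⇔ \lnot \lnot B \lor \lnot (\lnot ((\lnot A \lor C) \land (\lnot C \lor A)) \lor (B \land C)) \lor C   [eliminate \to]
⇔ B \lor \lnot (\lnot ((\lnot A \lor C) \land (\lnot C \lor A)) \lor (B \land C)) \lor C   [double negation]
⇔ B \lor (\lnot \lnot ((\lnot A \lor C) \land (\lnot C \lor A)) \land \lnot (B \land C)) \lor C   [De Morgan]
⇔ B \lor ((\lnot A \lor C) \land (\lnot C \lor A) \land \lnot (B \land C)) \lor C   [double negation]
⇔ B \lor ((\lnot A \lor C) \land (\lnot C \lor A) \land (\lnot B \lor \lnot C)) \lor C   [De Morgan]
⇔ (B \lor \lnot A \lor C \lor C) \land (B \lor \lnot C \lor A \lor C) \land (B \lor \lnot B \lor \lnot C \lor C)   [distribute \lor over \land]
⇔ B \lor \lnot A \lor C   [simplify]

B \lor \lnot A \lor C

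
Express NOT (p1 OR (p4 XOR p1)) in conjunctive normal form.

NOT (p1 OR (p4 XOR p1))
≡ NOT (p1 OR ((p4 OR p1) AND NOT (p4 AND p1)))   (expand XOR)
≡ NOT p1 AND NOT ((p4 OR p1) AND NOT (p4 AND p1))   (De Morgan)
≡ NOT p1 AND (NOT (p4 OR p1) OR NOT NOT (p4 AND p1))   (De Morgan)
≡ NOT p1 AND ((NOT p4 AND NOT p1) OR NOT NOT (p4 AND p1))   (De Morgan)
≡ NOT p1 AND ((NOT p4 AND NOT p1) OR (p4 AND p1))   (double negation)
≡ NOT p1 AND (NOT p4 OR p4) AND (NOT p4 OR p1) AND (NOT p1 OR p4) AND (NOT p1 OR p1)   (distribute OR over AND)
≡ NOT p1 AND (NOT p4 OR p1)   (simplify)

NOT p1 AND (NOT p4 OR p1)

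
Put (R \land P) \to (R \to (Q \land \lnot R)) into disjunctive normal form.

\lnot R \lor \lnot P

(R \land P) \to (R \to (Q \land \lnot R))
≡ \lnot (R \land P) \lor (R \to (Q \land \lnot R))   — eliminate \to
≡ \lnot (R \land P) \lor \lnot R \lor (Q \land \lnot R)   — eliminate \to
≡ \lnot R \lor \lnot P \lor \lnot R \lor (Q \land \lnot R)   — De Morgan
≡ \lnot R \lor \lnot P   — simplify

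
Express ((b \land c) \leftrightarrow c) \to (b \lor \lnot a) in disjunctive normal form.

((b \land c) \leftrightarrow c) \to (b \lor \lnot a)
⇔ \lnot ((b \land c) \leftrightarrow c) \lor b \lor \lnot a
⇔ \lnot (((b \land c) \to c) \land (c \to (b \land c))) \lor b \lor \lnot a
⇔ \lnot ((\lnot (b \land c) \lor c) \land (c \to (b \land c))) \lor b \lor \lnot a
⇔ \lnot ((\lnot (b \land c) \lor c) \land (\lnot c \lor (b \land c))) \lor b \lor \lnot a
⇔ \lnot (\lnot (b \land c) \lor c) \lor \lnot (\lnot c \lor (b \land c)) \lor b \lor \lnot a
⇔ (\lnot \lnot (b \land c) \land \lnot c) \lor \lnot (\lnot c \lor (b \land c)) \lor b \lor \lnot a
⇔ (b \land c \land \lnot c) \lor \lnot (\lnot c \lor (b \land c)) \lor b \lor \lnot a
⇔ (b \land c \land \lnot c) \lor (\lnot \lnot c \land \lnot (b \land c)) \lor b \lor \lnot a
⇔ (b \land c \land \lnot c) \lor (c \land \lnot (b \land c)) \lor b \lor \lnot a
⇔ (b \land c \land \lnot c) \lor (c \land (\lnot b \lor \lnot c)) \lor b \lor \lnot a
⇔ (b \land c \land \lnot c) \lor (c \land \lnot b) \lor (c \land \lnot c) \lor b \lor \lnot a
⇔ (c \land \lnot b) \lor b \lor \lnot a

(c \land \lnot b) \lor b \lor \lnot a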